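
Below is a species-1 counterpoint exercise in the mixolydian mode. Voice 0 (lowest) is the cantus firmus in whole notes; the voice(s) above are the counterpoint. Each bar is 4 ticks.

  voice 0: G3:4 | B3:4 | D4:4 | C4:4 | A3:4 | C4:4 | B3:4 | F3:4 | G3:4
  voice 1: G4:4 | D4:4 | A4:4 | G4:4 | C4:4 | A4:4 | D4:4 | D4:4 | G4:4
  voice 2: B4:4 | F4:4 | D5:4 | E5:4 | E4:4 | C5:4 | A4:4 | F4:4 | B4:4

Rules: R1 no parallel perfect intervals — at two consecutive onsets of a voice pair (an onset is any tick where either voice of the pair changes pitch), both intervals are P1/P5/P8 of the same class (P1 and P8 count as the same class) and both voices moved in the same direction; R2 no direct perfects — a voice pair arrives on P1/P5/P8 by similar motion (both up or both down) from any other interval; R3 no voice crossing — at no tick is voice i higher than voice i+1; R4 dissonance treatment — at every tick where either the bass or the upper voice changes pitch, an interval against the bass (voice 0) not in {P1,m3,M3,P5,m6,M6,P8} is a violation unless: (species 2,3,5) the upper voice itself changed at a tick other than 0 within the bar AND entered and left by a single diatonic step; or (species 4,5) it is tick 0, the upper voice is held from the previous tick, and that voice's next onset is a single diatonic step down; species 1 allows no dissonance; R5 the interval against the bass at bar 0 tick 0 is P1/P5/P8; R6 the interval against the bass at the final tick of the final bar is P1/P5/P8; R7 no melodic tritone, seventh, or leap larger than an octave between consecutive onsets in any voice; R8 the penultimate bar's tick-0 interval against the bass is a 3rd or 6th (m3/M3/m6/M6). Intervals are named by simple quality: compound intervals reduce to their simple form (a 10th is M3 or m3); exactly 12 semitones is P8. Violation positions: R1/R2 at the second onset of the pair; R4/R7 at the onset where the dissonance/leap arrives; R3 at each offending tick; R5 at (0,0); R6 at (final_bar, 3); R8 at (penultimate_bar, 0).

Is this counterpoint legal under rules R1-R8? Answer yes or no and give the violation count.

No (16 violations)

bar 0: v0=G3 v1=G4 v2=B4 (M3)
bar 1: v0=B3 v1=D4 v2=F4 (TT)
bar 2: v0=D4 v1=A4 v2=D5 (P8)
bar 3: v0=C4 v1=G4 v2=E5 (M3)
bar 4: v0=A3 v1=C4 v2=E4 (P5)
bar 5: v0=C4 v1=A4 v2=C5 (P8)
bar 6: v0=B3 v1=D4 v2=A4 (m7)
bar 7: v0=F3 v1=D4 v2=F4 (P8)
bar 8: v0=G3 v1=G4 v2=B4 (M3)
  R5 @ bar0.0: opens on M3
  R4 @ bar1.0: B3/F4 TT untreated
  R7 @ bar1.0: B4->F4 leap 6st
  R2 @ bar2.0: B3/D4 m3 -> D4/A4 P5 similar
  R2 @ bar2.0: B3/F4 TT -> D4/D5 P8 similar
  R1 @ bar3.0: D4/A4 P5 -> C4/G4 P5 similar
  R2 @ bar4.0: C4/E5 M3 -> A3/E4 P5 similar
  R2 @ bar5.0: A3/E4 P5 -> C4/C5 P8 similar
  R2 @ bar6.0: A4/C5 m3 -> D4/A4 P5 similar
  R4 @ bar6.0: B3/A4 m7 untreated
  R2 @ bar7.0: B3/A4 m7 -> F3/F4 P8 similar
  R7 @ bar7.0: B3->F3 leap 6st
  R8 @ bar7.0: penult P8 not 3rd/6th
  R2 @ bar8.0: F3/D4 M6 -> G3/G4 P8 similar
  R7 @ bar8.0: F4->B4 leap 6st
  R6 @ bar8.3: closes on M3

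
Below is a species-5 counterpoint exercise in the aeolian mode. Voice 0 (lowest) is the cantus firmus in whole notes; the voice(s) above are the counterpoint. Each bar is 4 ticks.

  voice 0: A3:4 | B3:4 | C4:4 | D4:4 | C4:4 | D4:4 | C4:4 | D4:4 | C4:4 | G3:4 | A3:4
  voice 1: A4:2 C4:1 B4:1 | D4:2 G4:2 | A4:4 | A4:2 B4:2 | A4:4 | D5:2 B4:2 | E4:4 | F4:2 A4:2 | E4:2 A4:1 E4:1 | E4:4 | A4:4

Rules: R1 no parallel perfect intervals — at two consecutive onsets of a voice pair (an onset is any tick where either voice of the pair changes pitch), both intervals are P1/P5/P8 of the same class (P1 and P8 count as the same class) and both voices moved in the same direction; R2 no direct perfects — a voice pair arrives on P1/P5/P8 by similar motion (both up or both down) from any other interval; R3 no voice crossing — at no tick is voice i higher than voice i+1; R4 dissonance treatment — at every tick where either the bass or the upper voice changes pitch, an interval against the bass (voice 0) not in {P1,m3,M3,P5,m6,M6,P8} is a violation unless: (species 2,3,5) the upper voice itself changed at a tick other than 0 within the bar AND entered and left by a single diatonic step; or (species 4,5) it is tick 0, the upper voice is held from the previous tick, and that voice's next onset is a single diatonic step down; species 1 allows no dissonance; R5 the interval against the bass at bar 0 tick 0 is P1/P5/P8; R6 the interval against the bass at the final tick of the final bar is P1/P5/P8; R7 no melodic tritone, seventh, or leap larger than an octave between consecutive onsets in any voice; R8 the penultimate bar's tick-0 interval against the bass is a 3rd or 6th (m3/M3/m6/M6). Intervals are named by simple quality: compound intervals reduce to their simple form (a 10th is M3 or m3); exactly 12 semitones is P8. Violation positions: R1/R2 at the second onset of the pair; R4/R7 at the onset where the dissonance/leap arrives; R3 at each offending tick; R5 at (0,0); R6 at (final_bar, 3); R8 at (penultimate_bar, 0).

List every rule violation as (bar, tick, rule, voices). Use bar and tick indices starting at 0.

(0, 3, R4, (0, 1))
(0, 3, R7, (1,))
(5, 0, R2, (0, 1))
(10, 0, R2, (0, 1))

bar 0: v0=A3 v1=A4 downbeat P8
bar 1: v0=B3 v1=D4 downbeat m3
bar 2: v0=C4 v1=A4 downbeat M6
bar 3: v0=D4 v1=A4 downbeat P5
bar 4: v0=C4 v1=A4 downbeat M6
bar 5: v0=D4 v1=D5 downbeat P8
bar 6: v0=C4 v1=E4 downbeat M3
bar 7: v0=D4 v1=F4 downbeat m3
bar 8: v0=C4 v1=E4 downbeat M3
bar 9: v0=G3 v1=E4 downbeat M6
bar 10: v0=A3 v1=A4 downbeat P8
  -> R4 @ bar 0 tick 3 v(0, 1): A3/B4 M2 untreated
  -> R7 @ bar 0 tick 3 v(1,): C4->B4 leap 11st
  -> R2 @ bar 5 tick 0 v(0, 1): C4/A4 M6 -> D4/D5 P8 similar
  -> R2 @ bar 10 tick 0 v(0, 1): G3/E4 M6 -> A3/A4 P8 similar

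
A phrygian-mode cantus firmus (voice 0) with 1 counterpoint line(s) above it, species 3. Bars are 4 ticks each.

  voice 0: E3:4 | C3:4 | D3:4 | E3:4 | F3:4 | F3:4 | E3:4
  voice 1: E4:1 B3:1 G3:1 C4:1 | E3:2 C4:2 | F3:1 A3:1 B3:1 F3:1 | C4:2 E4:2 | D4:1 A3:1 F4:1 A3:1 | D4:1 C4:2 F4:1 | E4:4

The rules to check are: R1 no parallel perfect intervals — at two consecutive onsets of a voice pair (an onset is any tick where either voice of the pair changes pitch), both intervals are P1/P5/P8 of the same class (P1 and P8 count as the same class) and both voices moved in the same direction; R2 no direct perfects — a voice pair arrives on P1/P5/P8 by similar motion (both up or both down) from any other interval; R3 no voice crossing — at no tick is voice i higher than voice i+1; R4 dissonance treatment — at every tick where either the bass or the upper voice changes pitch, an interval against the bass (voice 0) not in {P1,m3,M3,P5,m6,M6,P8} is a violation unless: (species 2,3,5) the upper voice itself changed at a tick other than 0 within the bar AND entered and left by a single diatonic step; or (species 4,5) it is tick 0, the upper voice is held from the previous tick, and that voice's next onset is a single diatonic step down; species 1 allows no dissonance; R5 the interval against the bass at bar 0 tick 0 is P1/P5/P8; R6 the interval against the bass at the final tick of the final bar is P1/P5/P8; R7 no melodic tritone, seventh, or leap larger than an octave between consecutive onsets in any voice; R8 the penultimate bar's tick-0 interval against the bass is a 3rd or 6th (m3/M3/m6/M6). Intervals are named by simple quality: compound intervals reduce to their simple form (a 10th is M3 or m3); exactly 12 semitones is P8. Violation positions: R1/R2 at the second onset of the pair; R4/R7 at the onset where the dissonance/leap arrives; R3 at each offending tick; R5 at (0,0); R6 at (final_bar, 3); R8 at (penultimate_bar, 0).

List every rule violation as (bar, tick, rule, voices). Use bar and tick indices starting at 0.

bar 0: v0=E3 v1=E4 downbeat P8
bar 1: v0=C3 v1=E3 downbeat M3
bar 2: v0=D3 v1=F3 downbeat m3
bar 3: v0=E3 v1=C4 downbeat m6
bar 4: v0=F3 v1=D4 downbeat M6
bar 5: v0=F3 v1=D4 downbeat M6
bar 6: v0=E3 v1=E4 downbeat P8
  -> R7 @ bar 2 tick 3 v(1,): B3->F3 leap 6st
  -> R1 @ bar 6 tick 0 v(0, 1): F3/F4 P8 -> E3/E4 P8 similar

(2, 3, R7, (1,))
(6, 0, R1, (0, 1))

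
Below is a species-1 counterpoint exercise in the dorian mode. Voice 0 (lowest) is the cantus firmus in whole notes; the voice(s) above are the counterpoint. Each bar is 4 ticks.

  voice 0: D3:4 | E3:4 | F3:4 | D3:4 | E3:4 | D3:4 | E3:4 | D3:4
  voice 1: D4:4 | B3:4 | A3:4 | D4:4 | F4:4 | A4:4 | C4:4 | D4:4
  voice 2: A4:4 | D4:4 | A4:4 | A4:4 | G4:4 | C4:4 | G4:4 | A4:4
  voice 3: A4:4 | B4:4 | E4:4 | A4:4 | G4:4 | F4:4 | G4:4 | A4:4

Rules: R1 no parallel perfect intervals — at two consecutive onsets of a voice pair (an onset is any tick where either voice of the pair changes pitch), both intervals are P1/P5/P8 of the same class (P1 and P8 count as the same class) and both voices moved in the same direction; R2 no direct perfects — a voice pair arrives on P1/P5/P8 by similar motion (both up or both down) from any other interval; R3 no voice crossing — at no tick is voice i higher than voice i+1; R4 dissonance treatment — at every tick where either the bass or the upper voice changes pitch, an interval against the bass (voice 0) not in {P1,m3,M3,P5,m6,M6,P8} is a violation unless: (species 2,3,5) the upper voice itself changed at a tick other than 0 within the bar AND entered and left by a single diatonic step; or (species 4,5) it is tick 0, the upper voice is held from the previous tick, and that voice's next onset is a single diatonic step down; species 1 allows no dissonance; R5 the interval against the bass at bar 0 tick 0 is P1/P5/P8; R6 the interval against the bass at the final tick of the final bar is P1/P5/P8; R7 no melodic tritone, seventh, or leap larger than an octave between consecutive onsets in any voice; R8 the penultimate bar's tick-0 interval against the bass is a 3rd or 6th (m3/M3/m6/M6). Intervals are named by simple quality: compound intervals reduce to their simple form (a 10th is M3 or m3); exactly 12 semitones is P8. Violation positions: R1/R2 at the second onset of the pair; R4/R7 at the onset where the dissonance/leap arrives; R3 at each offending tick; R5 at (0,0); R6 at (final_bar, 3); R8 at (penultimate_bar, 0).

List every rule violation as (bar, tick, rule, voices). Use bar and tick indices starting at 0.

(1, 0, R1, (0, 3))
(1, 0, R4, (0, 2))
(2, 0, R2, (1, 3))
(2, 0, R3, (2, 3))
(2, 0, R4, (0, 3))
(2, 1, R3, (2, 3))
(2, 2, R3, (2, 3))
(2, 3, R3, (2, 3))
(3, 0, R1, (1, 3))
(4, 0, R1, (2, 3))
(4, 0, R4, (0, 1))
(5, 0, R3, (1, 2))
(5, 0, R4, (0, 2))
(5, 1, R3, (1, 2))
(5, 2, R3, (1, 2))
(5, 3, R3, (1, 2))
(6, 0, R2, (2, 3))
(7, 0, R1, (1, 2))
(7, 0, R1, (1, 3))
(7, 0, R1, (2, 3))

bar 0: v0=D3 v1=D4 v2=A4 v3=A4 downbeat P5
bar 1: v0=E3 v1=B3 v2=D4 v3=B4 downbeat P5
bar 2: v0=F3 v1=A3 v2=A4 v3=E4 downbeat M7
bar 3: v0=D3 v1=D4 v2=A4 v3=A4 downbeat P5
bar 4: v0=E3 v1=F4 v2=G4 v3=G4 downbeat m3
bar 5: v0=D3 v1=A4 v2=C4 v3=F4 downbeat m3
bar 6: v0=E3 v1=C4 v2=G4 v3=G4 downbeat m3
bar 7: v0=D3 v1=D4 v2=A4 v3=A4 downbeat P5
  -> R1 @ bar 1 tick 0 v(0, 3): D3/A4 P5 -> E3/B4 P5 similar
  -> R4 @ bar 1 tick 0 v(0, 2): E3/D4 m7 untreated
  -> R2 @ bar 2 tick 0 v(1, 3): B3/B4 P8 -> A3/E4 P5 similar
  -> R3 @ bar 2 tick 0 v(2, 3): A4 above E4
  -> R4 @ bar 2 tick 0 v(0, 3): F3/E4 M7 untreated
  -> R3 @ bar 2 tick 1 v(2, 3): A4 above E4
  -> R3 @ bar 2 tick 2 v(2, 3): A4 above E4
  -> R3 @ bar 2 tick 3 v(2, 3): A4 above E4
  -> R1 @ bar 3 tick 0 v(1, 3): A3/E4 P5 -> D4/A4 P5 similar
  -> R1 @ bar 4 tick 0 v(2, 3): A4/A4 P1 -> G4/G4 P1 similar
  -> R4 @ bar 4 tick 0 v(0, 1): E3/F4 m2 untreated
  -> R3 @ bar 5 tick 0 v(1, 2): A4 above C4
  -> R4 @ bar 5 tick 0 v(0, 2): D3/C4 m7 untreated
  -> R3 @ bar 5 tick 1 v(1, 2): A4 above C4
  -> R3 @ bar 5 tick 2 v(1, 2): A4 above C4
  -> R3 @ bar 5 tick 3 v(1, 2): A4 above C4
  -> R2 @ bar 6 tick 0 v(2, 3): C4/F4 P4 -> G4/G4 P1 similar
  -> R1 @ bar 7 tick 0 v(1, 2): C4/G4 P5 -> D4/A4 P5 similar
  -> R1 @ bar 7 tick 0 v(1, 3): C4/G4 P5 -> D4/A4 P5 similar
  -> R1 @ bar 7 tick 0 v(2, 3): G4/G4 P1 -> A4/A4 P1 similar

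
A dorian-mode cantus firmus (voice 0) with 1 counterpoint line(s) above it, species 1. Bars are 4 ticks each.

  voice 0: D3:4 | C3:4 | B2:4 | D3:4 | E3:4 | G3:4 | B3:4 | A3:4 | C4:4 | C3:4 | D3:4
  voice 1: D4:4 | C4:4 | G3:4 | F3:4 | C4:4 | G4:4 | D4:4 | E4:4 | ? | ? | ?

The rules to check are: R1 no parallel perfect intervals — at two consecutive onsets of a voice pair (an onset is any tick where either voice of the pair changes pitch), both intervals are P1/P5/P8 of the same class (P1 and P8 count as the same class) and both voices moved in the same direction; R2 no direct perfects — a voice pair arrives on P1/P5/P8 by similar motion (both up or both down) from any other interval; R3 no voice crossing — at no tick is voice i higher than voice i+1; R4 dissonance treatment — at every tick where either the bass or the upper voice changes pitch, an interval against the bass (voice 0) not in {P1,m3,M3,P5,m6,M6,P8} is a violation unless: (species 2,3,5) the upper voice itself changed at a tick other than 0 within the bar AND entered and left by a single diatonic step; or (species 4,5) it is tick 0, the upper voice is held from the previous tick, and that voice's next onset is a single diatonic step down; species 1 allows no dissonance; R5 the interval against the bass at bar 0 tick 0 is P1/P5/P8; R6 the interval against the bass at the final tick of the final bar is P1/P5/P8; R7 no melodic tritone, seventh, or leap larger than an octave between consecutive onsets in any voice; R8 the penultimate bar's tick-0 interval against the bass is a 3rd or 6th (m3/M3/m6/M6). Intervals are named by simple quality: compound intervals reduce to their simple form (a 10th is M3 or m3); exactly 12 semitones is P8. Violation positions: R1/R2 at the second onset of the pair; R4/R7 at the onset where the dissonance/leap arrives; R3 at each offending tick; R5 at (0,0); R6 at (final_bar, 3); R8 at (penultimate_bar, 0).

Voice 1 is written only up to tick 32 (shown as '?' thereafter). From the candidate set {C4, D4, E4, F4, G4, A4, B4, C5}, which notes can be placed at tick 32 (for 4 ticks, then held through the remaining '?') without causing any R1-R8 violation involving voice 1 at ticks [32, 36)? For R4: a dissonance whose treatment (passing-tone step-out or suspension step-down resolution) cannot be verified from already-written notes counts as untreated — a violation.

C4: legal
D4: violates R4
E4: legal
F4: violates R4
G4: violates R1
A4: legal
B4: violates R4
C5: violates R2

{A4, C4, E4}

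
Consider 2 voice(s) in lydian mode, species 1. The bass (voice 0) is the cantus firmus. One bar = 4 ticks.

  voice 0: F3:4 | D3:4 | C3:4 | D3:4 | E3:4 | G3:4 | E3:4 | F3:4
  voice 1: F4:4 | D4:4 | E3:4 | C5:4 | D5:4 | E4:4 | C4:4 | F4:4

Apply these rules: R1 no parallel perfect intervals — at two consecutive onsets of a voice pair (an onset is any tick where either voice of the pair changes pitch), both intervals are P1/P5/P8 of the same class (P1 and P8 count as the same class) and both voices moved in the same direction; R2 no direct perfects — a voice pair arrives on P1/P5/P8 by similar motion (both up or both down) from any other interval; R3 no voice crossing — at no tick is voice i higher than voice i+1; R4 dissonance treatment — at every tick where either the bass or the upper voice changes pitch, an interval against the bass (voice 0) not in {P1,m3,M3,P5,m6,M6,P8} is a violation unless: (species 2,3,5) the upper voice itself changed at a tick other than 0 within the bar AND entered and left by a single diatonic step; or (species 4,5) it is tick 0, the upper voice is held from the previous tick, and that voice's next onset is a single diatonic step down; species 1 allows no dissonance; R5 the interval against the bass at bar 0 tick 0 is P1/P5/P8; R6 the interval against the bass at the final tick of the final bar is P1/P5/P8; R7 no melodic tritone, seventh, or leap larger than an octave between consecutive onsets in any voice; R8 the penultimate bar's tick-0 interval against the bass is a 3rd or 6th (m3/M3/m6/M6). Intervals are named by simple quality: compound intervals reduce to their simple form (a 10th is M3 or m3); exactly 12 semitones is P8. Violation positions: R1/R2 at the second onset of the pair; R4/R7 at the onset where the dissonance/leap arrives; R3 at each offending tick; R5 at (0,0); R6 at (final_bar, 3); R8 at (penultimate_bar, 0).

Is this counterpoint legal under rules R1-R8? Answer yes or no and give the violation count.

No (7 violations)

bar 0: v0=F3 v1=F4 (P8)
bar 1: v0=D3 v1=D4 (P8)
bar 2: v0=C3 v1=E3 (M3)
bar 3: v0=D3 v1=C5 (m7)
bar 4: v0=E3 v1=D5 (m7)
bar 5: v0=G3 v1=E4 (M6)
bar 6: v0=E3 v1=C4 (m6)
bar 7: v0=F3 v1=F4 (P8)
  R1 @ bar1.0: F3/F4 P8 -> D3/D4 P8 similar
  R7 @ bar2.0: D4->E3 leap 10st
  R4 @ bar3.0: D3/C5 m7 untreated
  R7 @ bar3.0: E3->C5 leap 20st
  R4 @ bar4.0: E3/D5 m7 untreated
  R7 @ bar5.0: D5->E4 leap 10st
  R2 @ bar7.0: E3/C4 m6 -> F3/F4 P8 similar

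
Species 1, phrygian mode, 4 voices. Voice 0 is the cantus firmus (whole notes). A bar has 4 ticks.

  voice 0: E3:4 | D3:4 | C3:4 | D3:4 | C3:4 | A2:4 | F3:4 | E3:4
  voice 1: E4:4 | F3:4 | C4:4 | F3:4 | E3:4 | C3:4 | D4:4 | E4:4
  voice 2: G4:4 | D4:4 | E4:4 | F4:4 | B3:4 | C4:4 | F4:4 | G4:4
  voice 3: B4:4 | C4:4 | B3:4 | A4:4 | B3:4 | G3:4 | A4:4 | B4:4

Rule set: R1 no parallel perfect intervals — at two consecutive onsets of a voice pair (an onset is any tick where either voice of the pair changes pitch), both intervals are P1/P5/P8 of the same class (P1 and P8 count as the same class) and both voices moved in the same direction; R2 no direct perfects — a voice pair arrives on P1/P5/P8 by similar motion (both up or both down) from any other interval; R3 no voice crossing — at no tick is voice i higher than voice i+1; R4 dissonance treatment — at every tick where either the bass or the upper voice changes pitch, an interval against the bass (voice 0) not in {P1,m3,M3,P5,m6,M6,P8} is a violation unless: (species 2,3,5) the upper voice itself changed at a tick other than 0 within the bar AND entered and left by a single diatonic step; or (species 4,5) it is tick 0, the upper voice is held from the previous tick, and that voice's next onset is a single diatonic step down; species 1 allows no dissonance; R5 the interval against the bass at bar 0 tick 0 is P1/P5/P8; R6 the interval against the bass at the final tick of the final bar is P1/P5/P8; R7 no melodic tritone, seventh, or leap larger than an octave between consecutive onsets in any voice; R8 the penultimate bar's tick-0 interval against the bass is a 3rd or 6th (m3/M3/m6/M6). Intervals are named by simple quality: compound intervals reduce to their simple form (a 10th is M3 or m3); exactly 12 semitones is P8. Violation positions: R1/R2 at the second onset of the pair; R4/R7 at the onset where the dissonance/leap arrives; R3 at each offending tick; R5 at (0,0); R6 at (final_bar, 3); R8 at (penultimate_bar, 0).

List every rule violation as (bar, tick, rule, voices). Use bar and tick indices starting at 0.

bar 0: v0=E3 v1=E4 v2=G4 v3=B4 downbeat P5
bar 1: v0=D3 v1=F3 v2=D4 v3=C4 downbeat m7
bar 2: v0=C3 v1=C4 v2=E4 v3=B3 downbeat M7
bar 3: v0=D3 v1=F3 v2=F4 v3=A4 downbeat P5
bar 4: v0=C3 v1=E3 v2=B3 v3=B3 downbeat M7
bar 5: v0=A2 v1=C3 v2=C4 v3=G3 downbeat m7
bar 6: v0=F3 v1=D4 v2=F4 v3=A4 downbeat M3
bar 7: v0=E3 v1=E4 v2=G4 v3=B4 downbeat P5
  -> R5 @ bar 0 tick 0 v(0, 2): opens on m3
  -> R1 @ bar 1 tick 0 v(1, 3): E4/B4 P5 -> F3/C4 P5 similar
  -> R2 @ bar 1 tick 0 v(0, 2): E3/G4 m3 -> D3/D4 P8 similar
  -> R3 @ bar 1 tick 0 v(2, 3): D4 above C4
  -> R4 @ bar 1 tick 0 v(0, 3): D3/C4 m7 untreated
  -> R7 @ bar 1 tick 0 v(1,): E4->F3 leap 11st
  -> R7 @ bar 1 tick 0 v(3,): B4->C4 leap 11st
  -> R3 @ bar 1 tick 1 v(2, 3): D4 above C4
  -> R3 @ bar 1 tick 2 v(2, 3): D4 above C4
  -> R3 @ bar 1 tick 3 v(2, 3): D4 above C4
  -> R3 @ bar 2 tick 0 v(2, 3): E4 above B3
  -> R4 @ bar 2 tick 0 v(0, 3): C3/B3 M7 untreated
  -> R3 @ bar 2 tick 1 v(2, 3): E4 above B3
  -> R3 @ bar 2 tick 2 v(2, 3): E4 above B3
  -> R3 @ bar 2 tick 3 v(2, 3): E4 above B3
  -> R2 @ bar 3 tick 0 v(0, 3): C3/B3 M7 -> D3/A4 P5 similar
  -> R7 @ bar 3 tick 0 v(3,): B3->A4 leap 10st
  -> R2 @ bar 4 tick 0 v(1, 2): F3/F4 P8 -> E3/B3 P5 similar
  -> R2 @ bar 4 tick 0 v(1, 3): F3/A4 M3 -> E3/B3 P5 similar
  -> R2 @ bar 4 tick 0 v(2, 3): F4/A4 M3 -> B3/B3 P1 similar
  -> R4 @ bar 4 tick 0 v(0, 2): C3/B3 M7 untreated
  -> R4 @ bar 4 tick 0 v(0, 3): C3/B3 M7 untreated
  -> R7 @ bar 4 tick 0 v(2,): F4->B3 leap 6st
  -> R7 @ bar 4 tick 0 v(3,): A4->B3 leap 10st
  -> R1 @ bar 5 tick 0 v(1, 3): E3/B3 P5 -> C3/G3 P5 similar
  -> R3 @ bar 5 tick 0 v(2, 3): C4 above G3
  -> R4 @ bar 5 tick 0 v(0, 3): A2/G3 m7 untreated
  -> R3 @ bar 5 tick 1 v(2, 3): C4 above G3
  -> R3 @ bar 5 tick 2 v(2, 3): C4 above G3
  -> R3 @ bar 5 tick 3 v(2, 3): C4 above G3
  -> R1 @ bar 6 tick 0 v(1, 3): C3/G3 P5 -> D4/A4 P5 similar
  -> R2 @ bar 6 tick 0 v(0, 2): A2/C4 m3 -> F3/F4 P8 similar
  -> R7 @ bar 6 tick 0 v(1,): C3->D4 leap 14st
  -> R7 @ bar 6 tick 0 v(3,): G3->A4 leap 14st
  -> R8 @ bar 6 tick 0 v(0, 2): penult P8 not 3rd/6th
  -> R1 @ bar 7 tick 0 v(1, 3): D4/A4 P5 -> E4/B4 P5 similar
  -> R6 @ bar 7 tick 3 v(0, 2): closes on m3

(0, 0, R5, (0, 2))
(1, 0, R1, (1, 3))
(1, 0, R2, (0, 2))
(1, 0, R3, (2, 3))
(1, 0, R4, (0, 3))
(1, 0, R7, (1,))
(1, 0, R7, (3,))
(1, 1, R3, (2, 3))
(1, 2, R3, (2, 3))
(1, 3, R3, (2, 3))
(2, 0, R3, (2, 3))
(2, 0, R4, (0, 3))
(2, 1, R3, (2, 3))
(2, 2, R3, (2, 3))
(2, 3, R3, (2, 3))
(3, 0, R2, (0, 3))
(3, 0, R7, (3,))
(4, 0, R2, (1, 2))
(4, 0, R2, (1, 3))
(4, 0, R2, (2, 3))
(4, 0, R4, (0, 2))
(4, 0, R4, (0, 3))
(4, 0, R7, (2,))
(4, 0, R7, (3,))
(5, 0, R1, (1, 3))
(5, 0, R3, (2, 3))
(5, 0, R4, (0, 3))
(5, 1, R3, (2, 3))
(5, 2, R3, (2, 3))
(5, 3, R3, (2, 3))
(6, 0, R1, (1, 3))
(6, 0, R2, (0, 2))
(6, 0, R7, (1,))
(6, 0, R7, (3,))
(6, 0, R8, (0, 2))
(7, 0, R1, (1, 3))
(7, 3, R6, (0, 2))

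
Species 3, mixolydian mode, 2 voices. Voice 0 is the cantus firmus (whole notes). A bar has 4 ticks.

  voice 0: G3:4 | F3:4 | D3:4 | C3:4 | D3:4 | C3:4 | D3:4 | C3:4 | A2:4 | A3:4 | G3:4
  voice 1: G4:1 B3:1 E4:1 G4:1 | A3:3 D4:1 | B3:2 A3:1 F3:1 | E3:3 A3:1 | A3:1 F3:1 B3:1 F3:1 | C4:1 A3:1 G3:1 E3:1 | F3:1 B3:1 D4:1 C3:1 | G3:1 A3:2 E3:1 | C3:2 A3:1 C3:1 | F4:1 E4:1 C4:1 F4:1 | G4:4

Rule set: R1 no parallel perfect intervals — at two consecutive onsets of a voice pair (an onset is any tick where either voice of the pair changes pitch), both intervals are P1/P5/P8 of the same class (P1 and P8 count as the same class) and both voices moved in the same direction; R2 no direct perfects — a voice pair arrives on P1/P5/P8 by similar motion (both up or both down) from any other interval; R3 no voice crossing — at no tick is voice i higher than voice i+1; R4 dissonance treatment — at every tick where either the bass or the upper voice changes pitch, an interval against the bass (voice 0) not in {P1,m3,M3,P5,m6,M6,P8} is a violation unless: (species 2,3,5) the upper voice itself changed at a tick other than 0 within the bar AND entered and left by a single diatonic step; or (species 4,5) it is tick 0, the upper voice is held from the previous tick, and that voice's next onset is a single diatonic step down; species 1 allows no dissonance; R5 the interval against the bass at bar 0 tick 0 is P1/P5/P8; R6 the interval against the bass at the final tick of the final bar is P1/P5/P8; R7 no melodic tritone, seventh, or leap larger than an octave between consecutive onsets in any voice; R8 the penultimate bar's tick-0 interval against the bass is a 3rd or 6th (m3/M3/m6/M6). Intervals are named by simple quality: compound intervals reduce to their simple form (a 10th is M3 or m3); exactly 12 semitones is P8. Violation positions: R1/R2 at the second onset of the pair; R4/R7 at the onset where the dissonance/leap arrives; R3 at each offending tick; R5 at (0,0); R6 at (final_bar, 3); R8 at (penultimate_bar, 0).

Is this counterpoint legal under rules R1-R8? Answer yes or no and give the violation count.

No (8 violations)

bar 0: v0=G3 v1=G4 (P8)
bar 1: v0=F3 v1=A3 (M3)
bar 2: v0=D3 v1=B3 (M6)
bar 3: v0=C3 v1=E3 (M3)
bar 4: v0=D3 v1=A3 (P5)
bar 5: v0=C3 v1=C4 (P8)
bar 6: v0=D3 v1=F3 (m3)
bar 7: v0=C3 v1=G3 (P5)
bar 8: v0=A2 v1=C3 (m3)
bar 9: v0=A3 v1=F4 (m6)
bar 10: v0=G3 v1=G4 (P8)
  R7 @ bar1.0: G4->A3 leap 10st
  R7 @ bar4.2: F3->B3 leap 6st
  R7 @ bar4.3: B3->F3 leap 6st
  R7 @ bar6.1: F3->B3 leap 6st
  R3 @ bar6.3: D3 above C3
  R4 @ bar6.3: D3/C3 M2 untreated
  R7 @ bar6.3: D4->C3 leap 14st
  R7 @ bar9.0: C3->F4 leap 17st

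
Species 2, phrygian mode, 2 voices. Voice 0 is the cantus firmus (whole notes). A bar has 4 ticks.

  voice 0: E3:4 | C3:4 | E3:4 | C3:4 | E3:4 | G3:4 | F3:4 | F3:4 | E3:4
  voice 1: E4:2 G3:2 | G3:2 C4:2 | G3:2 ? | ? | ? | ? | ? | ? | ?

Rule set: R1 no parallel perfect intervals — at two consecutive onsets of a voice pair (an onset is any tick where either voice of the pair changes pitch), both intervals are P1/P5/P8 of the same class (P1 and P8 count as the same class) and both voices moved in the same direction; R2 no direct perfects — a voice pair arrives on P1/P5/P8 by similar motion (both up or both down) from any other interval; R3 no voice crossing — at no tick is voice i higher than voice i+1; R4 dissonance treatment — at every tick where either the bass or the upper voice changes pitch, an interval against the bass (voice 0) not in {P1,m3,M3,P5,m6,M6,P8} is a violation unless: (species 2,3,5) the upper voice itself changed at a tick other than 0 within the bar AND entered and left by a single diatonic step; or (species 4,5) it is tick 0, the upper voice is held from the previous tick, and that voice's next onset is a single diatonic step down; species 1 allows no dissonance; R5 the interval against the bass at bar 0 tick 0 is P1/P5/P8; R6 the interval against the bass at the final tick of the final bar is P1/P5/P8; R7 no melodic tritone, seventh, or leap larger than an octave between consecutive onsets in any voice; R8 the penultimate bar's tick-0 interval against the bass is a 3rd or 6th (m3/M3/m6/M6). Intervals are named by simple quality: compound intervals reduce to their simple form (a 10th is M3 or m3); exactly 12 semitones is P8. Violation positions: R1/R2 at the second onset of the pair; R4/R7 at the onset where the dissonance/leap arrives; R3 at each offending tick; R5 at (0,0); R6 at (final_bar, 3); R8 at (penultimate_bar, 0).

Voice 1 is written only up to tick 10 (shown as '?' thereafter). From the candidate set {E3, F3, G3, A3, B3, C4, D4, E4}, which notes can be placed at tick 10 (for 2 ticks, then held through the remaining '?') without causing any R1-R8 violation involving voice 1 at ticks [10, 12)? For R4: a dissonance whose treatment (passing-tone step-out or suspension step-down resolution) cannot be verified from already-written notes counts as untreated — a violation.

{B3, C4, E3, E4, G3}

E3: legal
F3: violates R4
G3: legal
A3: violates R4
B3: legal
C4: legal
D4: violates R4
E4: legal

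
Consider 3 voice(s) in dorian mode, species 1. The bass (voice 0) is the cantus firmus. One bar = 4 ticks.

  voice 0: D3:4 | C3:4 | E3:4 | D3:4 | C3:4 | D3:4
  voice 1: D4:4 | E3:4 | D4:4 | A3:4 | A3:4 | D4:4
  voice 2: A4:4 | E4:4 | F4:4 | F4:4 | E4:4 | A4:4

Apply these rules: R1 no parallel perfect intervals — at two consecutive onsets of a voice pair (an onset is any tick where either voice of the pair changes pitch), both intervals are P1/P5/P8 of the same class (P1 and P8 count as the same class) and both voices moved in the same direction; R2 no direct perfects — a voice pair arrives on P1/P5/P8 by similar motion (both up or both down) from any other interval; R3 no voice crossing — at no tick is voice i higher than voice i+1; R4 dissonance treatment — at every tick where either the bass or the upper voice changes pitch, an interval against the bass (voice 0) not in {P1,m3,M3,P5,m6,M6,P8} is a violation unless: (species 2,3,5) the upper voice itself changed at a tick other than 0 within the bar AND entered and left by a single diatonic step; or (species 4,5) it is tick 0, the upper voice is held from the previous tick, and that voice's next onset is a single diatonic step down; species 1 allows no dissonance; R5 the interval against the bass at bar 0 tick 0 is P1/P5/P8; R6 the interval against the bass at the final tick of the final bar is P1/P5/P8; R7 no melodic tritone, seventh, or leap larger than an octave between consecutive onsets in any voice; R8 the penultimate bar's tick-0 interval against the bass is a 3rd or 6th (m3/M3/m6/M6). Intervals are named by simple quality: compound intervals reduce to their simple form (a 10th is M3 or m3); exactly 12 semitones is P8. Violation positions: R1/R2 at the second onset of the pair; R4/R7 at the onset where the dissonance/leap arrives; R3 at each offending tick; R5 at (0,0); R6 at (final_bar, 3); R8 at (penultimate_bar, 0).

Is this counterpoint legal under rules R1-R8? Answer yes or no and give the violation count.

No (9 violations)

bar 0: v0=D3 v1=D4 v2=A4 (P5)
bar 1: v0=C3 v1=E3 v2=E4 (M3)
bar 2: v0=E3 v1=D4 v2=F4 (m2)
bar 3: v0=D3 v1=A3 v2=F4 (m3)
bar 4: v0=C3 v1=A3 v2=E4 (M3)
bar 5: v0=D3 v1=D4 v2=A4 (P5)
  R2 @ bar1.0: D4/A4 P5 -> E3/E4 P8 similar
  R7 @ bar1.0: D4->E3 leap 10st
  R4 @ bar2.0: E3/D4 m7 untreated
  R4 @ bar2.0: E3/F4 m2 untreated
  R7 @ bar2.0: E3->D4 leap 10st
  R2 @ bar3.0: E3/D4 m7 -> D3/A3 P5 similar
  R1 @ bar5.0: A3/E4 P5 -> D4/A4 P5 similar
  R2 @ bar5.0: C3/A3 M6 -> D3/D4 P8 similar
  R2 @ bar5.0: C3/E4 M3 -> D3/A4 P5 similar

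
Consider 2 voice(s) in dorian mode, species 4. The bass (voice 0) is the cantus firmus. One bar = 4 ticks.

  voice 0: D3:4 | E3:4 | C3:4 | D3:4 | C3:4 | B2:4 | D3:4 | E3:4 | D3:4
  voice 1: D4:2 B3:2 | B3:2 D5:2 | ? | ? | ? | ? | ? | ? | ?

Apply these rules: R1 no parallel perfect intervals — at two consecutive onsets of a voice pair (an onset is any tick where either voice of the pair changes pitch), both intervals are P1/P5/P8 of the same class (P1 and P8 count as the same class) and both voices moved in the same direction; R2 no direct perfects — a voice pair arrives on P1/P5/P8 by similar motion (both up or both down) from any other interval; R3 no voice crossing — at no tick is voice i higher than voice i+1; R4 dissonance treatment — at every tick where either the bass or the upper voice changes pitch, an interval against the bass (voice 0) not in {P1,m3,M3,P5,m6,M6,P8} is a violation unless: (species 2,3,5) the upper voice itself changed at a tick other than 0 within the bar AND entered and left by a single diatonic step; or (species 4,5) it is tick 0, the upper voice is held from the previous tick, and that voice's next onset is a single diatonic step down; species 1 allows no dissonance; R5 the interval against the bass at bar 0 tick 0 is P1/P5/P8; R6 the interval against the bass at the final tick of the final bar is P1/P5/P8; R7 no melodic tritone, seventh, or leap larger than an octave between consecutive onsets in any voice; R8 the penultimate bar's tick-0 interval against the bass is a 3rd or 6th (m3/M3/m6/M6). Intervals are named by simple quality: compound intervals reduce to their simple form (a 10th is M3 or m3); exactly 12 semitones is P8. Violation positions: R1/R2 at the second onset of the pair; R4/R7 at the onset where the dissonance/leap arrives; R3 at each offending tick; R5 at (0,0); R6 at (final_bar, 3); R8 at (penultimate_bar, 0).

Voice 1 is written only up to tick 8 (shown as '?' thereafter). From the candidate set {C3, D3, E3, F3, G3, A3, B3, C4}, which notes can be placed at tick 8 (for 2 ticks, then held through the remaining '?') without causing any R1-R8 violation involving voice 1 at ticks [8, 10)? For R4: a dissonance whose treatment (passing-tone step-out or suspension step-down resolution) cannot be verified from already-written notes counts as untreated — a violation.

C3: violates R2,R7
D3: violates R4,R7
E3: violates R7
F3: violates R4,R7
G3: violates R2,R7
A3: violates R7
B3: violates R4,R7
C4: violates R2,R7

{}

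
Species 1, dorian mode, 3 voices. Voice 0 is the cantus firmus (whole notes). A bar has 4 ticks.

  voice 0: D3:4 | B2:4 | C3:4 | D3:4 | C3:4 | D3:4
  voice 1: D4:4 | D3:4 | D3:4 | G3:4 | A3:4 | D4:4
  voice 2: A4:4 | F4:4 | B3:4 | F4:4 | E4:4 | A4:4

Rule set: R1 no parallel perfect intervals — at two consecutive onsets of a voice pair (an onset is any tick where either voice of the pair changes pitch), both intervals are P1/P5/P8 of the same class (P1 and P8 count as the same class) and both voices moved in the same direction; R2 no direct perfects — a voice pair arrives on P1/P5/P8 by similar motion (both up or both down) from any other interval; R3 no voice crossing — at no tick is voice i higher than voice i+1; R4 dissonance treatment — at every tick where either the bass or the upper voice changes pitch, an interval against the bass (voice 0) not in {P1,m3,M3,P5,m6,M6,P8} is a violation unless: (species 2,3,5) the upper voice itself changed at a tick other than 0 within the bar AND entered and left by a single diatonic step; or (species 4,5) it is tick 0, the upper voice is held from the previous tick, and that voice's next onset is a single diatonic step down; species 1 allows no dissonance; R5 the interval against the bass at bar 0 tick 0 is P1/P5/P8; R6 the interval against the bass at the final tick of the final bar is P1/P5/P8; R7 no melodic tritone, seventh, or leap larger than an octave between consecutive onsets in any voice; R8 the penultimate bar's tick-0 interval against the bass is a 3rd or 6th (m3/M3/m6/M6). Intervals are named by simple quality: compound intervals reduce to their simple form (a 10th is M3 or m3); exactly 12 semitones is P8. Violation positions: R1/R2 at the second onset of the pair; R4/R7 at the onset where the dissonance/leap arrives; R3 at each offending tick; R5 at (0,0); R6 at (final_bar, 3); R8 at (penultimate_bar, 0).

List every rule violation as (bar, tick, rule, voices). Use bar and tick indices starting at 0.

(1, 0, R4, (0, 2))
(2, 0, R4, (0, 1))
(2, 0, R4, (0, 2))
(2, 0, R7, (2,))
(3, 0, R4, (0, 1))
(3, 0, R7, (2,))
(5, 0, R1, (1, 2))
(5, 0, R2, (0, 1))
(5, 0, R2, (0, 2))

bar 0: v0=D3 v1=D4 v2=A4 downbeat P5
bar 1: v0=B2 v1=D3 v2=F4 downbeat TT
bar 2: v0=C3 v1=D3 v2=B3 downbeat M7
bar 3: v0=D3 v1=G3 v2=F4 downbeat m3
bar 4: v0=C3 v1=A3 v2=E4 downbeat M3
bar 5: v0=D3 v1=D4 v2=A4 downbeat P5
  -> R4 @ bar 1 tick 0 v(0, 2): B2/F4 TT untreated
  -> R4 @ bar 2 tick 0 v(0, 1): C3/D3 M2 untreated
  -> R4 @ bar 2 tick 0 v(0, 2): C3/B3 M7 untreated
  -> R7 @ bar 2 tick 0 v(2,): F4->B3 leap 6st
  -> R4 @ bar 3 tick 0 v(0, 1): D3/G3 P4 untreated
  -> R7 @ bar 3 tick 0 v(2,): B3->F4 leap 6st
  -> R1 @ bar 5 tick 0 v(1, 2): A3/E4 P5 -> D4/A4 P5 similar
  -> R2 @ bar 5 tick 0 v(0, 1): C3/A3 M6 -> D3/D4 P8 similar
  -> R2 @ bar 5 tick 0 v(0, 2): C3/E4 M3 -> D3/A4 P5 similar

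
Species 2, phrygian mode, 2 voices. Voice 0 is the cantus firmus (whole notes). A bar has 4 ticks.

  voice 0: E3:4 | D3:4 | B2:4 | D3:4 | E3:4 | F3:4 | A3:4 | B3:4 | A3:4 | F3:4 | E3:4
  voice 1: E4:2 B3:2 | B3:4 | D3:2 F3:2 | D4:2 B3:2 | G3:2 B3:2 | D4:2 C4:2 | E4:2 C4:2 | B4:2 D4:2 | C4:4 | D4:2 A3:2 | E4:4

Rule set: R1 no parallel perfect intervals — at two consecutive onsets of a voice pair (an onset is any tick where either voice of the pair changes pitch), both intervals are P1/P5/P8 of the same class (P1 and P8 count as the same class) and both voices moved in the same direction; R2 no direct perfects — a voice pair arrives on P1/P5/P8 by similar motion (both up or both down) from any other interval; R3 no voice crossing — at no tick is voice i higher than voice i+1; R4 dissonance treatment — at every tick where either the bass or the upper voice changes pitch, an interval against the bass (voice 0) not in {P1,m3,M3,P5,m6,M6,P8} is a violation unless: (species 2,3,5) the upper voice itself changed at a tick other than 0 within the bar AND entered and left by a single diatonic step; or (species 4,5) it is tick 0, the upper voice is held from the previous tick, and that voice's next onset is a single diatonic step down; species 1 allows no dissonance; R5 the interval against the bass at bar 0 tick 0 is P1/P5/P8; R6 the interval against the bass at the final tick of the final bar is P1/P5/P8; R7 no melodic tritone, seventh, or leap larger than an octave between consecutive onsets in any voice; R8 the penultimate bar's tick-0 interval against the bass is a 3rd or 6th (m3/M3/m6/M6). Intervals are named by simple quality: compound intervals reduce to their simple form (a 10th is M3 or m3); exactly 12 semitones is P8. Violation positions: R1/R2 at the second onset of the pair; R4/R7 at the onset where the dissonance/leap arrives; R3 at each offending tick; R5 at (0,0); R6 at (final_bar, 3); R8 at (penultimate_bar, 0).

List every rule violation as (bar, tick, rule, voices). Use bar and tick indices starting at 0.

bar 0: v0=E3 v1=E4 downbeat P8
bar 1: v0=D3 v1=B3 downbeat M6
bar 2: v0=B2 v1=D3 downbeat m3
bar 3: v0=D3 v1=D4 downbeat P8
bar 4: v0=E3 v1=G3 downbeat m3
bar 5: v0=F3 v1=D4 downbeat M6
bar 6: v0=A3 v1=E4 downbeat P5
bar 7: v0=B3 v1=B4 downbeat P8
bar 8: v0=A3 v1=C4 downbeat m3
bar 9: v0=F3 v1=D4 downbeat M6
bar 10: v0=E3 v1=E4 downbeat P8
  -> R4 @ bar 2 tick 2 v(0, 1): B2/F3 TT untreated
  -> R2 @ bar 3 tick 0 v(0, 1): B2/F3 TT -> D3/D4 P8 similar
  -> R1 @ bar 6 tick 0 v(0, 1): F3/C4 P5 -> A3/E4 P5 similar
  -> R2 @ bar 7 tick 0 v(0, 1): A3/C4 m3 -> B3/B4 P8 similar
  -> R7 @ bar 7 tick 0 v(1,): C4->B4 leap 11st

(2, 2, R4, (0, 1))
(3, 0, R2, (0, 1))
(6, 0, R1, (0, 1))
(7, 0, R2, (0, 1))
(7, 0, R7, (1,))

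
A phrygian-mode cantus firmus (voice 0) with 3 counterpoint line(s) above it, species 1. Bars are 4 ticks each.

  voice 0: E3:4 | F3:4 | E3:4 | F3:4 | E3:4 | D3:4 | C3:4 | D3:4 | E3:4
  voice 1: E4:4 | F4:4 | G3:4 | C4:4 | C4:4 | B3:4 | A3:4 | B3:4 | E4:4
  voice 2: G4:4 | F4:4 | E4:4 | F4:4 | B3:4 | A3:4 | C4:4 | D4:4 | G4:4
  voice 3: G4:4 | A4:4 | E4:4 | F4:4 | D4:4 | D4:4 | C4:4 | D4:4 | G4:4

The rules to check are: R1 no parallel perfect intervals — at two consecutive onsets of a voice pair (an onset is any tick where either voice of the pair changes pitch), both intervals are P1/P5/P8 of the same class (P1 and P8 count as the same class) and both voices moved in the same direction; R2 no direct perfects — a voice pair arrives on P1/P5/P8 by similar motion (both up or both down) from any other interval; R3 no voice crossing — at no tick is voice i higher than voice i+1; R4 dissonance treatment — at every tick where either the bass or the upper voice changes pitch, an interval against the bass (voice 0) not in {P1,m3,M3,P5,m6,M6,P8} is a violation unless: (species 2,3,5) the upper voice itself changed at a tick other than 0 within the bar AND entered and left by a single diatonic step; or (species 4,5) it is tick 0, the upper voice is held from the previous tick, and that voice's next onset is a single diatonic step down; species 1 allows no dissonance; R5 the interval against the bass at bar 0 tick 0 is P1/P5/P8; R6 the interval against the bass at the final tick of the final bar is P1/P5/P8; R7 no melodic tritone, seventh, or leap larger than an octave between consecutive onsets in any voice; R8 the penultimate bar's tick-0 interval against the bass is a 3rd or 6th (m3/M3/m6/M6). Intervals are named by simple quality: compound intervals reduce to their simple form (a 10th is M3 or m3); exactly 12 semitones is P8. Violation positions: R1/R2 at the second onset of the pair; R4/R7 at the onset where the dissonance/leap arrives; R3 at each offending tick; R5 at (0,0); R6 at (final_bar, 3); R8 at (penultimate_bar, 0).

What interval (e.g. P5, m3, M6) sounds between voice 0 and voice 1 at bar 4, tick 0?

voice 0=E3 voice 1=C4 -> m6

m6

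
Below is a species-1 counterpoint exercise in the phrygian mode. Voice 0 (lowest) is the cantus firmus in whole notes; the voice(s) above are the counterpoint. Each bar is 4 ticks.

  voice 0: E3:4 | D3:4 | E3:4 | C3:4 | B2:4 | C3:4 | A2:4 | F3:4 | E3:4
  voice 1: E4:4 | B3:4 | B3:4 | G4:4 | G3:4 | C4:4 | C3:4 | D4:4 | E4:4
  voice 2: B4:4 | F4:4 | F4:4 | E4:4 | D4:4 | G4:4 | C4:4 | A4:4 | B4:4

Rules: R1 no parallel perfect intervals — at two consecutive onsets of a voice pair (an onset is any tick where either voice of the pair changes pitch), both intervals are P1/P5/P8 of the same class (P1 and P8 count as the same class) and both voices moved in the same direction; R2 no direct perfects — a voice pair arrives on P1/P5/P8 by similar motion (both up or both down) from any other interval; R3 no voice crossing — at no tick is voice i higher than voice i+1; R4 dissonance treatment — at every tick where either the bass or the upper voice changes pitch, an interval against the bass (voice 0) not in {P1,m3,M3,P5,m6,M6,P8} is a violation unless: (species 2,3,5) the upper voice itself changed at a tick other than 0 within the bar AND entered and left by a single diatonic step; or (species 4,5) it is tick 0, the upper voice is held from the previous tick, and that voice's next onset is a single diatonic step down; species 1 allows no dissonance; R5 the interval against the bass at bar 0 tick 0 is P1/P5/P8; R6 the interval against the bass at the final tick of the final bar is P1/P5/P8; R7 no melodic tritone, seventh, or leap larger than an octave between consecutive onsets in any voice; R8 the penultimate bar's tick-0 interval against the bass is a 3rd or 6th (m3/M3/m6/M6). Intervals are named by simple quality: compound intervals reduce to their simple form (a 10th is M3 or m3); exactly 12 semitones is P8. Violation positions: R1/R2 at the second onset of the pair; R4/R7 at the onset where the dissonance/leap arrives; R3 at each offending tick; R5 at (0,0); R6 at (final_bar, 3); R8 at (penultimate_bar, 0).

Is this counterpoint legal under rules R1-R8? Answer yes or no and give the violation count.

bar 0: v0=E3 v1=E4 v2=B4 (P5)
bar 1: v0=D3 v1=B3 v2=F4 (m3)
bar 2: v0=E3 v1=B3 v2=F4 (m2)
bar 3: v0=C3 v1=G4 v2=E4 (M3)
bar 4: v0=B2 v1=G3 v2=D4 (m3)
bar 5: v0=C3 v1=C4 v2=G4 (P5)
bar 6: v0=A2 v1=C3 v2=C4 (m3)
bar 7: v0=F3 v1=D4 v2=A4 (M3)
bar 8: v0=E3 v1=E4 v2=B4 (P5)
  R7 @ bar1.0: B4->F4 leap 6st
  R4 @ bar2.0: E3/F4 m2 untreated
  R3 @ bar3.0: G4 above E4
  R3 @ bar3.1: G4 above E4
  R3 @ bar3.2: G4 above E4
  R3 @ bar3.3: G4 above E4
  R2 @ bar4.0: G4/E4 m3 -> G3/D4 P5 similar
  R1 @ bar5.0: G3/D4 P5 -> C4/G4 P5 similar
  R2 @ bar5.0: B2/G3 m6 -> C3/C4 P8 similar
  R2 @ bar5.0: B2/D4 m3 -> C3/G4 P5 similar
  R2 @ bar6.0: C4/G4 P5 -> C3/C4 P8 similar
  R2 @ bar7.0: C3/C4 P8 -> D4/A4 P5 similar
  R7 @ bar7.0: C3->D4 leap 14st
  R1 @ bar8.0: D4/A4 P5 -> E4/B4 P5 similar

No (14 violations)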